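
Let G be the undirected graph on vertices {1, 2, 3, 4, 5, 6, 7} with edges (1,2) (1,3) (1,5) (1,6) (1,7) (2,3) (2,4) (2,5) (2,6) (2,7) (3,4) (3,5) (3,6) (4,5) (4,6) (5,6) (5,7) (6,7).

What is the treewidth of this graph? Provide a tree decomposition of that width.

Every bag has size at most 5, so the width is 5 − 1 = 4 and tw(G) ≤ 4. Conversely, {1, 2, 3, 5, 6} is a clique of size 5, and the vertices of any clique must share a bag in every tree decomposition; so some bag has ≥ 5 vertices and tw(G) ≥ 4. Combining the bounds, tw(G) = 4.

Treewidth 4.
One such decomposition:
Bags: B1 = {1, 2, 5, 6, 7}  B2 = {1, 2, 3, 5, 6}  B3 = {2, 3, 4, 5, 6}
Tree: B1–B2, B2–B3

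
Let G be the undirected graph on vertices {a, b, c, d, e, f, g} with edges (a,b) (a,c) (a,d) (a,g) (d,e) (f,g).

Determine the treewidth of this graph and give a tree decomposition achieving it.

Treewidth 1.
Bags: B1 = {a, c}  B2 = {a, b}  B3 = {a, d}  B4 = {a, g}  B5 = {f, g}  B6 = {d, e}
Tree: B1–B2, B1–B3, B2–B4, B4–B5, B3–B6

Every bag has size at most 2, so the width is 2 − 1 = 1 and tw(G) ≤ 1. Since G has at least one edge (e.g. c–a), it is not an edgeless graph, so tw(G) ≥ 1. Therefore the treewidth is 1.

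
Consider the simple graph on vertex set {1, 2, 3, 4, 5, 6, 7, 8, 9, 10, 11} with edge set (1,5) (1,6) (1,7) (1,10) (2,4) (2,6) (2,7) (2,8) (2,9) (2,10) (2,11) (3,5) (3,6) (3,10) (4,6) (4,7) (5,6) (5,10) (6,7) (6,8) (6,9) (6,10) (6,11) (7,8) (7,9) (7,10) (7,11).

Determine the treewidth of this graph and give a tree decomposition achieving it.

Treewidth 3.
One such decomposition:
Bags: B1 = {2, 6, 7, 9}  B2 = {2, 6, 7, 10}  B3 = {1, 6, 7, 10}  B4 = {1, 5, 6, 10}  B5 = {2, 6, 7, 11}  B6 = {2, 4, 6, 7}  B7 = {3, 5, 6, 10}  B8 = {2, 6, 7, 8}
Tree: B1–B2, B2–B3, B3–B4, B1–B5, B5–B6, B4–B7, B1–B8

Every bag has size at most 4, so the width is 4 − 1 = 3 and tw(G) ≤ 3. On the other hand G contains the 4-clique {3, 5, 6, 10}. A clique must lie in a single bag of any decomposition, so no decomposition can have width below 3. The upper and lower bounds meet at 3, so that is the treewidth.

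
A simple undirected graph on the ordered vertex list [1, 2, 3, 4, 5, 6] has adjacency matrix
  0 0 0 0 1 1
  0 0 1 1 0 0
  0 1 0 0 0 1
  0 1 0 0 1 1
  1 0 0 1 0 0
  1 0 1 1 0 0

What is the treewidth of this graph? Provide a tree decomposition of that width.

Treewidth 2.
One such decomposition:
Bags: B1 = {2, 3, 4}  B2 = {3, 4, 6}  B3 = {4, 5, 6}  B4 = {1, 5, 6}
Tree: B1–B2, B2–B3, B3–B4

Every bag has size at most 3, so the width is 3 − 1 = 2 and tw(G) ≤ 2. Since 2–3–6–4–2 is a cycle in G, G is not acyclic. Forests are exactly the graphs of treewidth ≤ 1, so tw(G) ≥ 2. Hence tw(G) = 2 exactly.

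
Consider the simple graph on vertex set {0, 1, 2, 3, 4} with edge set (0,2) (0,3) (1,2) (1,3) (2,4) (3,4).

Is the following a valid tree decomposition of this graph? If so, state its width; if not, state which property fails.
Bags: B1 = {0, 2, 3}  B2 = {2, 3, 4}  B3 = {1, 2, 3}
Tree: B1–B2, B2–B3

Checking the three conditions: (i) the bags cover all of {0, 1, 2, 3, 4}; (ii) for each edge, some bag contains both endpoints; (iii) the bags containing any fixed vertex form a subtree. All hold, so the decomposition is valid with width 3 − 1 = 2.

Yes; width 2.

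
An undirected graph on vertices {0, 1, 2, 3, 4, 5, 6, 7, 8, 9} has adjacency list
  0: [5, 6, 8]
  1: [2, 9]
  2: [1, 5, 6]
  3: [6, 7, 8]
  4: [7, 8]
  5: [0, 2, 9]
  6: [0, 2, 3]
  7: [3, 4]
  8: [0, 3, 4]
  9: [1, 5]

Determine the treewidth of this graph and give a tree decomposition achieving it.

Treewidth 2.
Bags: B1 = {1, 5, 9}  B2 = {1, 2, 5}  B3 = {0, 2, 5}  B4 = {0, 2, 6}  B5 = {0, 6, 8}  B6 = {3, 6, 8}  B7 = {3, 4, 8}  B8 = {3, 4, 7}
Tree: B1–B2, B2–B3, B3–B4, B4–B5, B5–B6, B6–B7, B7–B8

Each bag holds 3 vertices, so the decomposition has width 2, which upper-bounds the treewidth. Since 9–1–2–5–9 is a cycle in G, G is not acyclic. Forests are exactly the graphs of treewidth ≤ 1, so tw(G) ≥ 2. Therefore the treewidth is 2.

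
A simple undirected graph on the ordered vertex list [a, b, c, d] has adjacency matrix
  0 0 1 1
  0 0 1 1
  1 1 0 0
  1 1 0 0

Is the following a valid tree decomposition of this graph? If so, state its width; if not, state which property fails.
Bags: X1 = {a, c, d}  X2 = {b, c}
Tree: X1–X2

A tree decomposition must satisfy three properties: every vertex lies in some bag; for every edge, both endpoints lie together in some bag; and for every vertex, the bags containing it form a connected subtree. Here edge (d,b) lies in no bag, so the decomposition is invalid.

No — edge (d,b) lies in no bag.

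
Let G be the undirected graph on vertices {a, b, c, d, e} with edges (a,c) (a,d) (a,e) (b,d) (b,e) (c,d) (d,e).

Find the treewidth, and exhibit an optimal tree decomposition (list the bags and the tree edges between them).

Every bag has size at most 3, so the width is 3 − 1 = 2 and tw(G) ≤ 2. On the other hand G contains the 3-clique {a, d, e}. A clique must lie in a single bag of any decomposition, so no decomposition can have width below 2. The upper and lower bounds meet at 2, so that is the treewidth.

Treewidth 2.
Bags: B1 = {b, d, e}  B2 = {a, d, e}  B3 = {a, c, d}
Tree: B1–B2, B2–B3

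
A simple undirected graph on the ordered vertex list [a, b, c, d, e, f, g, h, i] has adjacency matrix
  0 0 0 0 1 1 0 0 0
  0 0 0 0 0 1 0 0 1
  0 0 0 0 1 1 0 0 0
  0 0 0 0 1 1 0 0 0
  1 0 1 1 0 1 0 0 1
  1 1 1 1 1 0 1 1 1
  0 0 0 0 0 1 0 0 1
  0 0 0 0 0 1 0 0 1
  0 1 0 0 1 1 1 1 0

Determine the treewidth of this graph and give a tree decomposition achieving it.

Each bag holds 3 vertices, so the decomposition has width 2, which upper-bounds the treewidth. For the lower bound, the 3 vertices {d, e, f} are pairwise adjacent, and any tree decomposition puts a clique entirely inside one bag — forcing width ≥ 2. Therefore the treewidth is 2.

Treewidth 2.
One optimal decomposition is:
Bags: B1 = {e, f, i}  B2 = {b, f, i}  B3 = {a, e, f}  B4 = {f, g, i}  B5 = {d, e, f}  B6 = {f, h, i}  B7 = {c, e, f}
Tree: B1–B2, B1–B3, B1–B4, B3–B5, B4–B6, B3–B7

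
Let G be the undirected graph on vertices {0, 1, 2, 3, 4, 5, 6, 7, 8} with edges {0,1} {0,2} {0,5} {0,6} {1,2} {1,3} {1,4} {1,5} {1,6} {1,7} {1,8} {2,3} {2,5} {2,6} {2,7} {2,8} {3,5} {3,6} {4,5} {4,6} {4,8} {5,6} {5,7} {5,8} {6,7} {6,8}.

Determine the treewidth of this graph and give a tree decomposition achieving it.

Treewidth 4.
One optimal decomposition is:
Bags: B1 = {1, 2, 5, 6, 8}  B2 = {1, 2, 3, 5, 6}  B3 = {0, 1, 2, 5, 6}  B4 = {1, 2, 5, 6, 7}  B5 = {1, 4, 5, 6, 8}
Tree: B1–B2, B2–B3, B3–B4, B1–B5

Every bag has size at most 5, so the width is 5 − 1 = 4 and tw(G) ≤ 4. For the lower bound, the 5 vertices {0, 1, 2, 5, 6} are pairwise adjacent, and any tree decomposition puts a clique entirely inside one bag — forcing width ≥ 4. The upper and lower bounds meet at 4, so that is the treewidth.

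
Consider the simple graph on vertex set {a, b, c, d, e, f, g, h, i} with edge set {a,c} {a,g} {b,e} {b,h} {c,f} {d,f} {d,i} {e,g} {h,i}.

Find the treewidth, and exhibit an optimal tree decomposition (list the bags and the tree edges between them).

Treewidth 2.
Bags: B1 = {b, e, g}  B2 = {a, b, g}  B3 = {a, b, c}  B4 = {b, c, f}  B5 = {b, d, f}  B6 = {b, d, i}  B7 = {b, h, i}
Tree: B1–B2, B2–B3, B3–B4, B4–B5, B5–B6, B6–B7

The largest bag has 3 vertices, giving width 2; this decomposition certifies tw(G) ≤ 2. For the lower bound, G contains the cycle b–e–g–a–c–f–d–i–h–b, so G is not a forest; only forests have treewidth ≤ 1, hence tw(G) ≥ 2. Hence tw(G) = 2 exactly.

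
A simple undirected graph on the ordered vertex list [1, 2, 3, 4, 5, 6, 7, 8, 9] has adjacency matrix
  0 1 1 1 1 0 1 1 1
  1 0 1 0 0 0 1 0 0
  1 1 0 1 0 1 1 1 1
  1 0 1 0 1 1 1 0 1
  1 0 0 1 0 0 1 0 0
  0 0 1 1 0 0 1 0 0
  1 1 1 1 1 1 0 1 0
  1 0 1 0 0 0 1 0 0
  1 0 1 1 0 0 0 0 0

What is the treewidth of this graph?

3

A width-3 tree decomposition is:
Bags: B1 = {1, 3, 4, 7}  B2 = {1, 3, 7, 8}  B3 = {1, 4, 5, 7}  B4 = {1, 3, 4, 9}  B5 = {3, 4, 6, 7}  B6 = {1, 2, 3, 7}
Tree: B1–B2, B1–B3, B1–B4, B1–B5, B2–B6
Every bag has size at most 4, so the width is 4 − 1 = 3 and tw(G) ≤ 3. On the other hand G contains the 4-clique {1, 3, 4, 9}. A clique must lie in a single bag of any decomposition, so no decomposition can have width below 3. Hence tw(G) = 3 exactly.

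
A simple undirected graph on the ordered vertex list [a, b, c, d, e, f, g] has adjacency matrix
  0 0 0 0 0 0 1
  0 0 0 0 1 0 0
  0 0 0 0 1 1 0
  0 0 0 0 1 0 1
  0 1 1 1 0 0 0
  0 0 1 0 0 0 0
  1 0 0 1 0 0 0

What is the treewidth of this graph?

A width-1 tree decomposition is:
Bags: B1 = {d, e}  B2 = {b, e}  B3 = {d, g}  B4 = {c, e}  B5 = {c, f}  B6 = {a, g}
Tree: B1–B2, B1–B3, B1–B4, B4–B5, B3–B6
The largest bag has 2 vertices, giving width 1; this decomposition certifies tw(G) ≤ 1. Any graph with an edge has treewidth ≥ 1, and G has the edge d–e. Therefore the treewidth is 1.

1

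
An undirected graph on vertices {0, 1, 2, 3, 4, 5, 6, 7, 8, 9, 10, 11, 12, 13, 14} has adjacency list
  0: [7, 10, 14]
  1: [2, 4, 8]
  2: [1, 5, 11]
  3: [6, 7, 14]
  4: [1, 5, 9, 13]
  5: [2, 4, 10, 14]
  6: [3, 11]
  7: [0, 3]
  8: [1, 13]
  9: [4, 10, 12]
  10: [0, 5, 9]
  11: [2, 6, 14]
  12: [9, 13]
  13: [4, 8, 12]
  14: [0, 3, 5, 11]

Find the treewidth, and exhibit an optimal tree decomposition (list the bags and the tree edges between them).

The largest bag has 4 vertices, giving width 3; this decomposition certifies tw(G) ≤ 3. For the lower bound: the 4 vertex sets {3,6,7}, {0}, {14}, {2,5,10,11} are disjoint, each induces a connected subgraph, and every pair is joined by at least one edge of G. Contracting each set to a single vertex therefore yields K_{4} as a minor, and since treewidth is minor-monotone, tw(G) ≥ tw(K_{4}) = 3. Hence tw(G) = 3 exactly.

Treewidth 3.
One such decomposition:
Bags: B1 = {0, 3, 6, 7}  B2 = {0, 3, 6, 14}  B3 = {0, 6, 11, 14}  B4 = {0, 10, 11, 14}  B5 = {5, 10, 11, 14}  B6 = {2, 5, 10, 11}  B7 = {2, 5, 9, 10}  B8 = {2, 4, 5, 9}  B9 = {1, 2, 4, 9}  B10 = {1, 4, 9, 12}  B11 = {1, 4, 12, 13}  B12 = {1, 8, 12, 13}
Tree: B1–B2, B2–B3, B3–B4, B4–B5, B5–B6, B6–B7, B7–B8, B8–B9, B9–B10, B10–B11, B11–B12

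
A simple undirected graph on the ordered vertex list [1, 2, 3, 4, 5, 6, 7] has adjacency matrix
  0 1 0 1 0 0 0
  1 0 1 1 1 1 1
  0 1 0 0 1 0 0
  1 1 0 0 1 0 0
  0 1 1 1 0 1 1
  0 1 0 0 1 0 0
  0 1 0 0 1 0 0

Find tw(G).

A width-2 tree decomposition is:
Bags: B1 = {2, 5, 7}  B2 = {2, 3, 5}  B3 = {2, 4, 5}  B4 = {1, 2, 4}  B5 = {2, 5, 6}
Tree: B1–B2, B2–B3, B3–B4, B3–B5
Each bag holds 3 vertices, so the decomposition has width 2, which upper-bounds the treewidth. On the other hand G contains the 3-clique {1, 2, 4}. A clique must lie in a single bag of any decomposition, so no decomposition can have width below 2. Therefore the treewidth is 2.

2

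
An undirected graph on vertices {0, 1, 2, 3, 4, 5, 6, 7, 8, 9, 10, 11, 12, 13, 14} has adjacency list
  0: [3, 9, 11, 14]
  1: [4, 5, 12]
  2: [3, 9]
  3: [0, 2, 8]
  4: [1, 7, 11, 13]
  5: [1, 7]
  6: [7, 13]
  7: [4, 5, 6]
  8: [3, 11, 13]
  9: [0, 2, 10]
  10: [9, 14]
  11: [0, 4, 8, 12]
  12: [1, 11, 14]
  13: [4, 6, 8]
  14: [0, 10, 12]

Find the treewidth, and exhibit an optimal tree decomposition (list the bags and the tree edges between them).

The largest bag has 4 vertices, giving width 3; this decomposition certifies tw(G) ≤ 3. For the lower bound: the 4 vertex sets {5,6,7}, {13}, {4}, {1,8,11,12} are disjoint, each induces a connected subgraph, and every pair is joined by at least one edge of G. Contracting each set to a single vertex therefore yields K_{4} as a minor, and since treewidth is minor-monotone, tw(G) ≥ tw(K_{4}) = 3. Combining the bounds, tw(G) = 3.

Treewidth 3.
Bags: B1 = {5, 6, 7, 13}  B2 = {4, 5, 7, 13}  B3 = {1, 4, 5, 13}  B4 = {1, 4, 8, 13}  B5 = {1, 4, 8, 11}  B6 = {1, 8, 11, 12}  B7 = {3, 8, 11, 12}  B8 = {0, 3, 11, 12}  B9 = {0, 3, 12, 14}  B10 = {0, 2, 3, 14}  B11 = {0, 2, 9, 14}  B12 = {2, 9, 10, 14}
Tree: B1–B2, B2–B3, B3–B4, B4–B5, B5–B6, B6–B7, B7–B8, B8–B9, B9–B10, B10–B11, B11–B12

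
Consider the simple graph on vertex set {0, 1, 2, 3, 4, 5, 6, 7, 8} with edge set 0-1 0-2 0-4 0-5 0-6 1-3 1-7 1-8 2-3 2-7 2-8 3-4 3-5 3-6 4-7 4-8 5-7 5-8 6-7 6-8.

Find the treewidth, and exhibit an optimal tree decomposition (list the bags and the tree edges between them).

Every bag has size at most 5, so the width is 5 − 1 = 4 and tw(G) ≤ 4. For the lower bound: the 5 vertex sets {3,6}, {0,2}, {1,8}, {7}, {4} are disjoint, each induces a connected subgraph, and every pair is joined by at least one edge of G. Contracting each set to a single vertex therefore yields K_{5} as a minor, and since treewidth is minor-monotone, tw(G) ≥ tw(K_{5}) = 4. Combining the bounds, tw(G) = 4.

Treewidth 4.
One such decomposition:
Bags: B1 = {0, 3, 6, 7, 8}  B2 = {0, 2, 3, 7, 8}  B3 = {0, 1, 3, 7, 8}  B4 = {0, 3, 4, 7, 8}  B5 = {0, 3, 5, 7, 8}
Tree: B1–B2, B2–B3, B3–B4, B4–B5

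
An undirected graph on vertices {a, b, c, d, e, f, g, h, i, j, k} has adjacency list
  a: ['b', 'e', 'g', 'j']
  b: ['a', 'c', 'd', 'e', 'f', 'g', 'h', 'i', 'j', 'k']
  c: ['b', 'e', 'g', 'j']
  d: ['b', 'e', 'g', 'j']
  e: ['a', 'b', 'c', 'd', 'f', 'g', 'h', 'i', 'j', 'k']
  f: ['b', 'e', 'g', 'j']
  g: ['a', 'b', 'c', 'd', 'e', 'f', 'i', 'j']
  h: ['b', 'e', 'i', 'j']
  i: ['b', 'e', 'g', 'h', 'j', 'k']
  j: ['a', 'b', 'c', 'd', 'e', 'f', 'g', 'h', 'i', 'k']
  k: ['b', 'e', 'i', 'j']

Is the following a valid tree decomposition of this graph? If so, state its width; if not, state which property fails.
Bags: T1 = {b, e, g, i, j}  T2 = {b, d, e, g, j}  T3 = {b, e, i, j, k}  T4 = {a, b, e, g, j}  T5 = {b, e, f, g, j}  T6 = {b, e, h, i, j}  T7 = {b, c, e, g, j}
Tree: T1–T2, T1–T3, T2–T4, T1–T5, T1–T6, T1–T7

Yes; width 4.

Vertex coverage: the bags together contain {a, b, c, d, e, f, g, h, i, j, k}, the full vertex set. Edge coverage: each edge of G has both endpoints in at least one bag. Running intersection: for every vertex, the bags containing it form a connected subtree. All three properties hold, so this is a valid tree decomposition of width max|bag| − 1 = 4, and hence tw(G) ≤ 4.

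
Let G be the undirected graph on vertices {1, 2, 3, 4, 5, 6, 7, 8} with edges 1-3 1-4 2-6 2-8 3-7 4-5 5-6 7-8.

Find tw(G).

2

A width-2 tree decomposition is:
Bags: B1 = {4, 5, 6}  B2 = {2, 4, 6}  B3 = {2, 4, 8}  B4 = {4, 7, 8}  B5 = {3, 4, 7}  B6 = {1, 3, 4}
Tree: B1–B2, B2–B3, B3–B4, B4–B5, B5–B6
Every bag has size at most 3, so the width is 3 − 1 = 2 and tw(G) ≤ 2. Since 4–5–6–2–8–7–3–1–4 is a cycle in G, G is not acyclic. Forests are exactly the graphs of treewidth ≤ 1, so tw(G) ≥ 2. The upper and lower bounds meet at 2, so that is the treewidth.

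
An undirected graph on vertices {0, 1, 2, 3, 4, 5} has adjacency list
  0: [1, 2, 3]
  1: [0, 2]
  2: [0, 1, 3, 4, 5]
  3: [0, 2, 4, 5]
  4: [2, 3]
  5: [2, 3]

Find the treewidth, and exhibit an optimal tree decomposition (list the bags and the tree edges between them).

Every bag has size at most 3, so the width is 3 − 1 = 2 and tw(G) ≤ 2. On the other hand G contains the 3-clique {0, 1, 2}. A clique must lie in a single bag of any decomposition, so no decomposition can have width below 2. Combining the bounds, tw(G) = 2.

Treewidth 2.
One such decomposition:
Bags: B1 = {0, 2, 3}  B2 = {0, 1, 2}  B3 = {2, 3, 5}  B4 = {2, 3, 4}
Tree: B1–B2, B1–B3, B1–B4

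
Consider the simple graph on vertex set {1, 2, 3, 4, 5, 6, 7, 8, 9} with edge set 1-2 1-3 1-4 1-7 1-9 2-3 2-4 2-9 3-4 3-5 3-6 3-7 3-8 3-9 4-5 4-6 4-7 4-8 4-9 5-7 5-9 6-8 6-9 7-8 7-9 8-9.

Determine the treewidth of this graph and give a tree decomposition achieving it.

Every bag has size at most 5, so the width is 5 − 1 = 4 and tw(G) ≤ 4. On the other hand G contains the 5-clique {1, 2, 3, 4, 9}. A clique must lie in a single bag of any decomposition, so no decomposition can have width below 4. The upper and lower bounds meet at 4, so that is the treewidth.

Treewidth 4.
Bags: B1 = {3, 4, 7, 8, 9}  B2 = {3, 4, 6, 8, 9}  B3 = {1, 3, 4, 7, 9}  B4 = {1, 2, 3, 4, 9}  B5 = {3, 4, 5, 7, 9}
Tree: B1–B2, B1–B3, B3–B4, B1–B5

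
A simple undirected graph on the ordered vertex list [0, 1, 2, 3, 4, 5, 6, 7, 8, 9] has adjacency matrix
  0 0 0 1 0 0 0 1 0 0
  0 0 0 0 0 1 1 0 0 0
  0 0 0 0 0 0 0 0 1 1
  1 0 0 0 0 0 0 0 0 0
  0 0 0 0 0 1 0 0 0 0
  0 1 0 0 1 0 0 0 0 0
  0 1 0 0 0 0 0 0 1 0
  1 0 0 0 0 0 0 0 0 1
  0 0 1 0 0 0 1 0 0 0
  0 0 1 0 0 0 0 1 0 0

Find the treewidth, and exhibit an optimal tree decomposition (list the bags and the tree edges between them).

Treewidth 1.
One such decomposition:
Bags: B1 = {4, 5}  B2 = {1, 5}  B3 = {1, 6}  B4 = {6, 8}  B5 = {2, 8}  B6 = {2, 9}  B7 = {7, 9}  B8 = {0, 7}  B9 = {0, 3}
Tree: B1–B2, B2–B3, B3–B4, B4–B5, B5–B6, B6–B7, B7–B8, B8–B9

The largest bag has 2 vertices, giving width 1; this decomposition certifies tw(G) ≤ 1. G has an edge, so its treewidth is at least 1. Combining the bounds, tw(G) = 1.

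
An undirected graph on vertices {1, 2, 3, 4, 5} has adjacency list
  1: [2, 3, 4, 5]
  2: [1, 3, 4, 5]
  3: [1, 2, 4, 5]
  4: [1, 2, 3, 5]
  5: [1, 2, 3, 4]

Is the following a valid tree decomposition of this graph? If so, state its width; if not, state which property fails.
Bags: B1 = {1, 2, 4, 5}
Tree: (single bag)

A tree decomposition must satisfy three properties: every vertex lies in some bag; for every edge, both endpoints lie together in some bag; and for every vertex, the bags containing it form a connected subtree. Here vertex 3 appears in no bag, so the decomposition is invalid.

No — vertex 3 appears in no bag.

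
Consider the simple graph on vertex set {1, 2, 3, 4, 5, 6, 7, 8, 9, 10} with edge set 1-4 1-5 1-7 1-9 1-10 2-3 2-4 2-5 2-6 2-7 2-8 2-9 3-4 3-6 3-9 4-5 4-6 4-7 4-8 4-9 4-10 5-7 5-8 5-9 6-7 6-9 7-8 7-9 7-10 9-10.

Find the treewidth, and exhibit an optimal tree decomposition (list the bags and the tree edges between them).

Every bag has size at most 5, so the width is 5 − 1 = 4 and tw(G) ≤ 4. On the other hand G contains the 5-clique {2, 3, 4, 6, 9}. A clique must lie in a single bag of any decomposition, so no decomposition can have width below 4. Hence tw(G) = 4 exactly.

Treewidth 4.
One optimal decomposition is:
Bags: B1 = {1, 4, 5, 7, 9}  B2 = {2, 4, 5, 7, 9}  B3 = {2, 4, 6, 7, 9}  B4 = {2, 3, 4, 6, 9}  B5 = {1, 4, 7, 9, 10}  B6 = {2, 4, 5, 7, 8}
Tree: B1–B2, B2–B3, B3–B4, B1–B5, B2–B6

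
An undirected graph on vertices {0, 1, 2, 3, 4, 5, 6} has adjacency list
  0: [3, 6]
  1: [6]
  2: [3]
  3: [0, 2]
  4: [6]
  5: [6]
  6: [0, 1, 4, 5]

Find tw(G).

1

A width-1 tree decomposition is:
Bags: B1 = {1, 6}  B2 = {0, 6}  B3 = {4, 6}  B4 = {0, 3}  B5 = {2, 3}  B6 = {5, 6}
Tree: B1–B2, B1–B3, B2–B4, B4–B5, B1–B6
Each bag holds 2 vertices, so the decomposition has width 1, which upper-bounds the treewidth. Since G has at least one edge (e.g. 1–6), it is not an edgeless graph, so tw(G) ≥ 1. Hence tw(G) = 1 exactly.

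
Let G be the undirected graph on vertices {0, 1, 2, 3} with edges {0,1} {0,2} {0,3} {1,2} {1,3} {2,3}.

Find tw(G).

3

A width-3 tree decomposition is:
Bags: B1 = {0, 1, 2, 3}
Tree: (single bag)
A single bag containing all 4 vertices is trivially a valid decomposition of width 3. For the lower bound, the 4 vertices {0, 1, 2, 3} are pairwise adjacent, and any tree decomposition puts a clique entirely inside one bag — forcing width ≥ 3. The upper and lower bounds meet at 3, so that is the treewidth.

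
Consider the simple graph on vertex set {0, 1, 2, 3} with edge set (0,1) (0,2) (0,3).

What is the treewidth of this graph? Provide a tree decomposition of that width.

Every bag has size at most 2, so the width is 2 − 1 = 1 and tw(G) ≤ 1. Any graph with an edge has treewidth ≥ 1, and G has the edge 0–1. Combining the bounds, tw(G) = 1.

Treewidth 1.
One such decomposition:
Bags: B1 = {0, 1}  B2 = {0, 3}  B3 = {0, 2}
Tree: B1–B2, B1–B3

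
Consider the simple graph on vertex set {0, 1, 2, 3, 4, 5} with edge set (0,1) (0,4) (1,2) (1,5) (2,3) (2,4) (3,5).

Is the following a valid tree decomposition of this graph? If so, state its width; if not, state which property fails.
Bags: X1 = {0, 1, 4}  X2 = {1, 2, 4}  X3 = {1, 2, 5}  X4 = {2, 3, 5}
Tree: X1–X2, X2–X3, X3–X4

Yes; width 2.

Every vertex of G appears in some bag (union = {0, 1, 2, 3, 4, 5}); every edge is covered by a bag; and for each vertex v the set of bags containing v is connected in the bag tree. The decomposition is therefore valid. The largest bag has 3 vertices, so the width is 2.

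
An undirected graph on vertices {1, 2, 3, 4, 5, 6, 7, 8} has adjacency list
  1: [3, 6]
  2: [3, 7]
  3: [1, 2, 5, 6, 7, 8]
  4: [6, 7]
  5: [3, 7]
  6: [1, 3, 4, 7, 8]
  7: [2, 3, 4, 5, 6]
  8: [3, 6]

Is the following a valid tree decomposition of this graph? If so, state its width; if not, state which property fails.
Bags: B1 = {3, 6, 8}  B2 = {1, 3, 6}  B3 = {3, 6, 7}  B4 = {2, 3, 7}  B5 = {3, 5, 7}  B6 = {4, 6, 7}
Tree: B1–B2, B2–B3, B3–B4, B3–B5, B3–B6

Every vertex of G appears in some bag (union = {1, 2, 3, 4, 5, 6, 7, 8}); every edge is covered by a bag; and for each vertex v the set of bags containing v is connected in the bag tree. The decomposition is therefore valid. The largest bag has 3 vertices, so the width is 2.

Yes; width 2.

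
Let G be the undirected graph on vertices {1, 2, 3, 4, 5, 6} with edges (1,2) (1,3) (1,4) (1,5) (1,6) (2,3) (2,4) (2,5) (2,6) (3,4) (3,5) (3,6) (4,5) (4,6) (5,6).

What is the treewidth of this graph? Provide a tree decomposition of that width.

With just one bag of size 6, the width is 6 − 1 = 5, so tw(G) ≤ 5. For the lower bound, the 6 vertices {1, 2, 3, 4, 5, 6} are pairwise adjacent, and any tree decomposition puts a clique entirely inside one bag — forcing width ≥ 5. Combining the bounds, tw(G) = 5.

Treewidth 5.
Bags: B1 = {1, 2, 3, 4, 5, 6}
Tree: (single bag)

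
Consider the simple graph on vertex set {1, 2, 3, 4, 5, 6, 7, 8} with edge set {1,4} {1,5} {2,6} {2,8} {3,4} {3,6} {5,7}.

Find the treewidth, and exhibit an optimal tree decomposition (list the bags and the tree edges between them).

Each bag holds 2 vertices, so the decomposition has width 1, which upper-bounds the treewidth. G has an edge, so its treewidth is at least 1. Combining the bounds, tw(G) = 1.

Treewidth 1.
One such decomposition:
Bags: B1 = {2, 8}  B2 = {2, 6}  B3 = {3, 6}  B4 = {3, 4}  B5 = {1, 4}  B6 = {1, 5}  B7 = {5, 7}
Tree: B1–B2, B2–B3, B3–B4, B4–B5, B5–B6, B6–B7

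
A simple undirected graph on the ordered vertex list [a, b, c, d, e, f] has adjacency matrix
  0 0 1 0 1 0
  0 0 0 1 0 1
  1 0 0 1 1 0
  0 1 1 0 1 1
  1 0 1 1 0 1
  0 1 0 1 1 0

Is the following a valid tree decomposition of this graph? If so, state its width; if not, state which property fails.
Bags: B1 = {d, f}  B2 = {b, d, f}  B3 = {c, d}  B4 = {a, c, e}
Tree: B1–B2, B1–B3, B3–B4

A tree decomposition must satisfy three properties: every vertex lies in some bag; for every edge, both endpoints lie together in some bag; and for every vertex, the bags containing it form a connected subtree. Here edge (e,f) lies in no bag, so the decomposition is invalid.

No — edge (e,f) lies in no bag.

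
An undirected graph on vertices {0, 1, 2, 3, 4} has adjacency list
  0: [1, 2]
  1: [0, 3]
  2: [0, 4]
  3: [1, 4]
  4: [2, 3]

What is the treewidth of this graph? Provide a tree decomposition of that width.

Treewidth 2.
One such decomposition:
Bags: B1 = {1, 3, 4}  B2 = {0, 1, 4}  B3 = {0, 2, 4}
Tree: B1–B2, B2–B3

The largest bag has 3 vertices, giving width 2; this decomposition certifies tw(G) ≤ 2. For the lower bound, G contains the cycle 4–3–1–0–2–4, so G is not a forest; only forests have treewidth ≤ 1, hence tw(G) ≥ 2. Hence tw(G) = 2 exactly.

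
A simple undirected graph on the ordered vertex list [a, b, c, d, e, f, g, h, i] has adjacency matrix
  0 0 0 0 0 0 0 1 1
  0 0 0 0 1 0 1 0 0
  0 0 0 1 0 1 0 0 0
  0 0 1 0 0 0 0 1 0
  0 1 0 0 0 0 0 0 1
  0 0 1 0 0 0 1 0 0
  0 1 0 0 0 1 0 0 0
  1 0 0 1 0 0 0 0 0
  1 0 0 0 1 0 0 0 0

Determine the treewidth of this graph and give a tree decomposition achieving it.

Treewidth 2.
One such decomposition:
Bags: B1 = {a, d, h}  B2 = {a, c, d}  B3 = {a, c, f}  B4 = {a, f, g}  B5 = {a, b, g}  B6 = {a, b, e}  B7 = {a, e, i}
Tree: B1–B2, B2–B3, B3–B4, B4–B5, B5–B6, B6–B7

The largest bag has 3 vertices, giving width 2; this decomposition certifies tw(G) ≤ 2. For the lower bound, G contains the cycle a–h–d–c–f–g–b–e–i–a, so G is not a forest; only forests have treewidth ≤ 1, hence tw(G) ≥ 2. Therefore the treewidth is 2.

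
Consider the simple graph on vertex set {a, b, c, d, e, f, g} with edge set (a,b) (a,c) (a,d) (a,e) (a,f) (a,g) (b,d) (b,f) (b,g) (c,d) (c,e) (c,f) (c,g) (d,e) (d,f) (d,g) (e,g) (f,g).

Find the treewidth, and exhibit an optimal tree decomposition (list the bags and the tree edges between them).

Each bag holds 5 vertices, so the decomposition has width 4, which upper-bounds the treewidth. Conversely, {a, c, d, e, g} is a clique of size 5, and the vertices of any clique must share a bag in every tree decomposition; so some bag has ≥ 5 vertices and tw(G) ≥ 4. The upper and lower bounds meet at 4, so that is the treewidth.

Treewidth 4.
One optimal decomposition is:
Bags: B1 = {a, b, d, f, g}  B2 = {a, c, d, f, g}  B3 = {a, c, d, e, g}
Tree: B1–B2, B2–B3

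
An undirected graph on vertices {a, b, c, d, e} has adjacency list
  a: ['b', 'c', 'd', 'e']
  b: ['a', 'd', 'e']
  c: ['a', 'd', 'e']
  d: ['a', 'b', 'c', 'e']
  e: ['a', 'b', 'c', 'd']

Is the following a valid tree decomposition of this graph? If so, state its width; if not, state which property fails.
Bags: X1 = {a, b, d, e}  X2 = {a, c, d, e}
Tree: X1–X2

Checking the three conditions: (i) the bags cover all of {a, b, c, d, e}; (ii) for each edge, some bag contains both endpoints; (iii) the bags containing any fixed vertex form a subtree. All hold, so the decomposition is valid with width 4 − 1 = 3.

Yes; width 3.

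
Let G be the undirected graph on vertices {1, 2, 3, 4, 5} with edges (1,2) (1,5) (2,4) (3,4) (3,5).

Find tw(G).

A width-2 tree decomposition is:
Bags: B1 = {1, 2, 4}  B2 = {1, 4, 5}  B3 = {3, 4, 5}
Tree: B1–B2, B2–B3
Each bag holds 3 vertices, so the decomposition has width 2, which upper-bounds the treewidth. The edges 4–2–1–5–3–4 form a cycle, so G is not a tree and its treewidth is at least 2. The upper and lower bounds meet at 2, so that is the treewidth.

2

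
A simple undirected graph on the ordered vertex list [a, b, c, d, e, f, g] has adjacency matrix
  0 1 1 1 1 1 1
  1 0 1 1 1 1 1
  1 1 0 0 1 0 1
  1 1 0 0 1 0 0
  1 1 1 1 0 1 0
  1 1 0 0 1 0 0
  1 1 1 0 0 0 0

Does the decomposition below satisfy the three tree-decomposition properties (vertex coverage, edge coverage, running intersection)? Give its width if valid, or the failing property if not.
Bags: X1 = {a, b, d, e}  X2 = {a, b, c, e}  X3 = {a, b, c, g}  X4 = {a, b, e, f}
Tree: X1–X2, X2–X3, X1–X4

Yes; width 3.

Vertex coverage: the bags together contain {a, b, c, d, e, f, g}, the full vertex set. Edge coverage: each edge of G has both endpoints in at least one bag. Running intersection: for every vertex, the bags containing it form a connected subtree. All three properties hold, so this is a valid tree decomposition of width max|bag| − 1 = 3, and hence tw(G) ≤ 3.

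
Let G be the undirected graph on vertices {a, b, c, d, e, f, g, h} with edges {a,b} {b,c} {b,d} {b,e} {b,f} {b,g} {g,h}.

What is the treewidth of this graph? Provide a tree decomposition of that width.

Treewidth 1.
Bags: B1 = {b, e}  B2 = {b, g}  B3 = {b, c}  B4 = {g, h}  B5 = {b, d}  B6 = {b, f}  B7 = {a, b}
Tree: B1–B2, B1–B3, B2–B4, B1–B5, B5–B6, B6–B7

Every bag has size at most 2, so the width is 2 − 1 = 1 and tw(G) ≤ 1. G has an edge, so its treewidth is at least 1. Hence tw(G) = 1 exactly.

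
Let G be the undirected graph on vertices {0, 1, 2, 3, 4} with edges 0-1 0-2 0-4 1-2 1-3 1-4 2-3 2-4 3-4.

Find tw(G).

3

A width-3 tree decomposition is:
Bags: B1 = {1, 2, 3, 4}  B2 = {0, 1, 2, 4}
Tree: B1–B2
The largest bag has 4 vertices, giving width 3; this decomposition certifies tw(G) ≤ 3. On the other hand G contains the 4-clique {0, 1, 2, 4}. A clique must lie in a single bag of any decomposition, so no decomposition can have width below 3. The upper and lower bounds meet at 3, so that is the treewidth.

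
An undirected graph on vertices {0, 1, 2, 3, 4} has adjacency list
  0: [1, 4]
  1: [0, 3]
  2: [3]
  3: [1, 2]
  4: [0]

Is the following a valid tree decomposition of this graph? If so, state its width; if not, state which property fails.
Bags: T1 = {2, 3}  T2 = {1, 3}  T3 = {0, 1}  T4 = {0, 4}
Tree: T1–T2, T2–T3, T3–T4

Yes; width 1.

Checking the three conditions: (i) the bags cover all of {0, 1, 2, 3, 4}; (ii) for each edge, some bag contains both endpoints; (iii) the bags containing any fixed vertex form a subtree. All hold, so the decomposition is valid with width 2 − 1 = 1.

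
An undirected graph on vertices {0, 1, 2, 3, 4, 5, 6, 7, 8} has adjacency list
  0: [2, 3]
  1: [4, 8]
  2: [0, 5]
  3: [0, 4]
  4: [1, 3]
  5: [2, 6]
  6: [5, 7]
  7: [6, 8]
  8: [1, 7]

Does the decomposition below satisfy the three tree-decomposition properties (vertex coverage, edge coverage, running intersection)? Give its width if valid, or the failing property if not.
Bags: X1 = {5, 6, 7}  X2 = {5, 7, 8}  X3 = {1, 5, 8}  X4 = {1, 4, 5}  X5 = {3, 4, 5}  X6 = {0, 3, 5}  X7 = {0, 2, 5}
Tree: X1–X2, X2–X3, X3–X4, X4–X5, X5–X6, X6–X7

Yes; width 2.

Vertex coverage: the bags together contain {0, 1, 2, 3, 4, 5, 6, 7, 8}, the full vertex set. Edge coverage: each edge of G has both endpoints in at least one bag. Running intersection: for every vertex, the bags containing it form a connected subtree. All three properties hold, so this is a valid tree decomposition of width max|bag| − 1 = 2, and hence tw(G) ≤ 2.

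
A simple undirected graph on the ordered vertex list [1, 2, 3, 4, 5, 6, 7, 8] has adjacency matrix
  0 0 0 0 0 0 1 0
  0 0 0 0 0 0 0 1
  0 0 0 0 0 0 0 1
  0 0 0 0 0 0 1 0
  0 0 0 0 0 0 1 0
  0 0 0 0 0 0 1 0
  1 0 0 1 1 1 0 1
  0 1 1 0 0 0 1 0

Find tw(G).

A width-1 tree decomposition is:
Bags: B1 = {5, 7}  B2 = {7, 8}  B3 = {3, 8}  B4 = {2, 8}  B5 = {4, 7}  B6 = {1, 7}  B7 = {6, 7}
Tree: B1–B2, B2–B3, B2–B4, B1–B5, B5–B6, B2–B7
Each bag holds 2 vertices, so the decomposition has width 1, which upper-bounds the treewidth. Since G has at least one edge (e.g. 7–5), it is not an edgeless graph, so tw(G) ≥ 1. The upper and lower bounds meet at 1, so that is the treewidth.

1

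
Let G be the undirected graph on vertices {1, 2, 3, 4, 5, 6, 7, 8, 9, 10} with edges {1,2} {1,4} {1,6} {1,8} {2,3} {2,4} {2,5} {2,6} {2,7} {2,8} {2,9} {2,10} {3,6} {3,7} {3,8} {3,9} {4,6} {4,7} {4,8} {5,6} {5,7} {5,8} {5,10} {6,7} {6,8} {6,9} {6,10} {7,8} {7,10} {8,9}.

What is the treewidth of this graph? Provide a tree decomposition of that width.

Treewidth 4.
Bags: B1 = {2, 3, 6, 8, 9}  B2 = {2, 3, 6, 7, 8}  B3 = {2, 4, 6, 7, 8}  B4 = {1, 2, 4, 6, 8}  B5 = {2, 5, 6, 7, 8}  B6 = {2, 5, 6, 7, 10}
Tree: B1–B2, B2–B3, B3–B4, B2–B5, B5–B6

The largest bag has 5 vertices, giving width 4; this decomposition certifies tw(G) ≤ 4. For the lower bound, the 5 vertices {1, 2, 4, 6, 8} are pairwise adjacent, and any tree decomposition puts a clique entirely inside one bag — forcing width ≥ 4. Therefore the treewidth is 4.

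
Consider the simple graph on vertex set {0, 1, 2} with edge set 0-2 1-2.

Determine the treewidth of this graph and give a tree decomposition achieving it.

Treewidth 1.
One such decomposition:
Bags: B1 = {1, 2}  B2 = {0, 2}
Tree: B1–B2

Every bag has size at most 2, so the width is 2 − 1 = 1 and tw(G) ≤ 1. G has an edge, so its treewidth is at least 1. Hence tw(G) = 1 exactly.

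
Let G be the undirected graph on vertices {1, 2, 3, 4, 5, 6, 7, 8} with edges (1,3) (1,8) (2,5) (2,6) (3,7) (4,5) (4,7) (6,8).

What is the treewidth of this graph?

2

A width-2 tree decomposition is:
Bags: B1 = {1, 6, 8}  B2 = {1, 3, 6}  B3 = {3, 6, 7}  B4 = {4, 6, 7}  B5 = {4, 5, 6}  B6 = {2, 5, 6}
Tree: B1–B2, B2–B3, B3–B4, B4–B5, B5–B6
Each bag holds 3 vertices, so the decomposition has width 2, which upper-bounds the treewidth. Since 6–8–1–3–7–4–5–2–6 is a cycle in G, G is not acyclic. Forests are exactly the graphs of treewidth ≤ 1, so tw(G) ≥ 2. The upper and lower bounds meet at 2, so that is the treewidth.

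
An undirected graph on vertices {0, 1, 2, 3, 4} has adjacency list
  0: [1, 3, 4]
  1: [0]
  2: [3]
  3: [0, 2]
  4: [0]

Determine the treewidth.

1

A width-1 tree decomposition is:
Bags: B1 = {0, 4}  B2 = {0, 3}  B3 = {2, 3}  B4 = {0, 1}
Tree: B1–B2, B2–B3, B2–B4
The largest bag has 2 vertices, giving width 1; this decomposition certifies tw(G) ≤ 1. Any graph with an edge has treewidth ≥ 1, and G has the edge 0–4. The upper and lower bounds meet at 1, so that is the treewidth.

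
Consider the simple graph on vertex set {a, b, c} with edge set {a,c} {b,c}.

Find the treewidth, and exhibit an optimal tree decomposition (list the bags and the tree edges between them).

Treewidth 1.
Bags: B1 = {a, c}  B2 = {b, c}
Tree: B1–B2

Each bag holds 2 vertices, so the decomposition has width 1, which upper-bounds the treewidth. Any graph with an edge has treewidth ≥ 1, and G has the edge c–a. Hence tw(G) = 1 exactly.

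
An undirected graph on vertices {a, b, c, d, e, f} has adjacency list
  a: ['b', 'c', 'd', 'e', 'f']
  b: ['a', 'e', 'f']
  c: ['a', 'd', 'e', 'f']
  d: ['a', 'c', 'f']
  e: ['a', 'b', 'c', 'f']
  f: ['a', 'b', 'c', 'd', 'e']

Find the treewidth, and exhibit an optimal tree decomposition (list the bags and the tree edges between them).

Treewidth 3.
Bags: B1 = {a, c, e, f}  B2 = {a, b, e, f}  B3 = {a, c, d, f}
Tree: B1–B2, B1–B3

The largest bag has 4 vertices, giving width 3; this decomposition certifies tw(G) ≤ 3. Conversely, {a, c, d, f} is a clique of size 4, and the vertices of any clique must share a bag in every tree decomposition; so some bag has ≥ 4 vertices and tw(G) ≥ 3. The upper and lower bounds meet at 3, so that is the treewidth.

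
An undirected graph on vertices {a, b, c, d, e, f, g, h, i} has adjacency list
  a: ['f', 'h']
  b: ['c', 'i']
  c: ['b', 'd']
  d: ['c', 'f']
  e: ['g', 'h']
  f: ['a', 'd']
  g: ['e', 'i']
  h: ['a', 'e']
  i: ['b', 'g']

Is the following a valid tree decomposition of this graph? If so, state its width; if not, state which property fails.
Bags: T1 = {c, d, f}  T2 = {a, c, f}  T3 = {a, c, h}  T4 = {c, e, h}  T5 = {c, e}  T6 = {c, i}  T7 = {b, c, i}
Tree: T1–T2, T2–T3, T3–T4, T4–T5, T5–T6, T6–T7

No — vertex g appears in no bag.

A tree decomposition must satisfy three properties: every vertex lies in some bag; for every edge, both endpoints lie together in some bag; and for every vertex, the bags containing it form a connected subtree. Here vertex g appears in no bag, so the decomposition is invalid.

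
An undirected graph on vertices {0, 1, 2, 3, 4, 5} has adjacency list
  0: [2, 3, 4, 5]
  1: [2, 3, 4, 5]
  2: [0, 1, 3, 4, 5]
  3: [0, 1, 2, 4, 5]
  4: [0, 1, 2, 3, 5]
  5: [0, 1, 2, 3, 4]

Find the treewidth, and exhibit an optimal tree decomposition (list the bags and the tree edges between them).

Treewidth 4.
Bags: B1 = {0, 2, 3, 4, 5}  B2 = {1, 2, 3, 4, 5}
Tree: B1–B2

Each bag holds 5 vertices, so the decomposition has width 4, which upper-bounds the treewidth. On the other hand G contains the 5-clique {0, 2, 3, 4, 5}. A clique must lie in a single bag of any decomposition, so no decomposition can have width below 4. Therefore the treewidth is 4.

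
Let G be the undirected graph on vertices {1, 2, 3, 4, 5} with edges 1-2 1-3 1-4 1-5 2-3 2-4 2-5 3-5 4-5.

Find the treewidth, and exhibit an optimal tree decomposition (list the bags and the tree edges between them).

Treewidth 3.
Bags: B1 = {1, 2, 3, 5}  B2 = {1, 2, 4, 5}
Tree: B1–B2

Each bag holds 4 vertices, so the decomposition has width 3, which upper-bounds the treewidth. For the lower bound, the 4 vertices {1, 2, 3, 5} are pairwise adjacent, and any tree decomposition puts a clique entirely inside one bag — forcing width ≥ 3. Hence tw(G) = 3 exactly.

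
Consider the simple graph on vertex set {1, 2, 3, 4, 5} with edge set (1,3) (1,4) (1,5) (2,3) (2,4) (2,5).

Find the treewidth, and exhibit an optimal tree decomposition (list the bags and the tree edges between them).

Treewidth 2.
One such decomposition:
Bags: B1 = {1, 2, 5}  B2 = {1, 2, 3}  B3 = {1, 2, 4}
Tree: B1–B2, B2–B3

The largest bag has 3 vertices, giving width 2; this decomposition certifies tw(G) ≤ 2. The edges 2–5–1–3–2 form a cycle, so G is not a tree and its treewidth is at least 2. Hence tw(G) = 2 exactly.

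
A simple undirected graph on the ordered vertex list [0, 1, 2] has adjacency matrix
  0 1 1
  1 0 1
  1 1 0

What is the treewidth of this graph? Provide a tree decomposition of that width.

Treewidth 2.
One optimal decomposition is:
Bags: B1 = {0, 1, 2}
Tree: (single bag)

With just one bag of size 3, the width is 3 − 1 = 2, so tw(G) ≤ 2. Conversely, {0, 1, 2} is a clique of size 3, and the vertices of any clique must share a bag in every tree decomposition; so some bag has ≥ 3 vertices and tw(G) ≥ 2. Hence tw(G) = 2 exactly.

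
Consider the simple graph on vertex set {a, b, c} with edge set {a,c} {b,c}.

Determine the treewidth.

A width-1 tree decomposition is:
Bags: B1 = {b, c}  B2 = {a, c}
Tree: B1–B2
Every bag has size at most 2, so the width is 2 − 1 = 1 and tw(G) ≤ 1. G has an edge, so its treewidth is at least 1. Hence tw(G) = 1 exactly.

1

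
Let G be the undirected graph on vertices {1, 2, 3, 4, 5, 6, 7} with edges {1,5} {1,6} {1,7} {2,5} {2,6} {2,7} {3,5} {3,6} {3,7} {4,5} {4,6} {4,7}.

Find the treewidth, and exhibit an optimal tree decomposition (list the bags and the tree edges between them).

Treewidth 3.
One optimal decomposition is:
Bags: B1 = {1, 5, 6, 7}  B2 = {2, 5, 6, 7}  B3 = {4, 5, 6, 7}  B4 = {3, 5, 6, 7}
Tree: B1–B2, B2–B3, B3–B4

The largest bag has 4 vertices, giving width 3; this decomposition certifies tw(G) ≤ 3. For the lower bound: the 4 vertex sets {1,6}, {2,5}, {7}, {4} are disjoint, each induces a connected subgraph, and every pair is joined by at least one edge of G. Contracting each set to a single vertex therefore yields K_{4} as a minor, and since treewidth is minor-monotone, tw(G) ≥ tw(K_{4}) = 3. The upper and lower bounds meet at 3, so that is the treewidth.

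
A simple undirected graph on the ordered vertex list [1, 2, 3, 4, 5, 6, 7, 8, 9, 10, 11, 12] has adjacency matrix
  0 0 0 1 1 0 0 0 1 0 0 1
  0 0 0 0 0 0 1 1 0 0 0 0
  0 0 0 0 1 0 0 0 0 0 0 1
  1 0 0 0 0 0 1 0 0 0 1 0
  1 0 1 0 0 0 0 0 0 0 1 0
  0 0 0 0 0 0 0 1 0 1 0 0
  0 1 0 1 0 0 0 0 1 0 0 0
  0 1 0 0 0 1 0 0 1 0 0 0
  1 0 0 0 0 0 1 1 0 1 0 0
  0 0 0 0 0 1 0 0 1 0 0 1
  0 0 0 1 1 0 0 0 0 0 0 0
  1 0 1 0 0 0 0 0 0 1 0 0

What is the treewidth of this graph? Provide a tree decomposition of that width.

Each bag holds 4 vertices, so the decomposition has width 3, which upper-bounds the treewidth. For the lower bound: the 4 vertex sets {3,5,11}, {4}, {1}, {7,9,10,12} are disjoint, each induces a connected subgraph, and every pair is joined by at least one edge of G. Contracting each set to a single vertex therefore yields K_{4} as a minor, and since treewidth is minor-monotone, tw(G) ≥ tw(K_{4}) = 3. The upper and lower bounds meet at 3, so that is the treewidth.

Treewidth 3.
One such decomposition:
Bags: B1 = {3, 4, 5, 11}  B2 = {1, 3, 4, 5}  B3 = {1, 3, 4, 12}  B4 = {1, 4, 7, 12}  B5 = {1, 7, 9, 12}  B6 = {7, 9, 10, 12}  B7 = {2, 7, 9, 10}  B8 = {2, 8, 9, 10}  B9 = {2, 6, 8, 10}
Tree: B1–B2, B2–B3, B3–B4, B4–B5, B5–B6, B6–B7, B7–B8, B8–B9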